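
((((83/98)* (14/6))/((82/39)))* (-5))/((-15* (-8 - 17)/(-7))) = 1079/12300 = 0.09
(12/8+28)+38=135/2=67.50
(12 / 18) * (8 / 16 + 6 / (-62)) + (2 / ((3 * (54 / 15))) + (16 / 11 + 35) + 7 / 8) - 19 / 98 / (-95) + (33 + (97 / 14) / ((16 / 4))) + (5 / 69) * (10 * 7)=16101965797 / 207525780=77.59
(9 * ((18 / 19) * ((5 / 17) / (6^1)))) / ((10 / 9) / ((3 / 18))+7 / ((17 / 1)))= 405 / 6859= 0.06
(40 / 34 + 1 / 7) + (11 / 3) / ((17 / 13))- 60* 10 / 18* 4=-15376 / 119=-129.21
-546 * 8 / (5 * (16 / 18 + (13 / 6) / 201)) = -752544 / 775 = -971.02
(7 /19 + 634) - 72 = 10685 /19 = 562.37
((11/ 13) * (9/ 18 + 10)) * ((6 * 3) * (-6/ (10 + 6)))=-6237/ 104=-59.97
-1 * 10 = -10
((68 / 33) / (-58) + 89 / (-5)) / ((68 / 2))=-85343 / 162690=-0.52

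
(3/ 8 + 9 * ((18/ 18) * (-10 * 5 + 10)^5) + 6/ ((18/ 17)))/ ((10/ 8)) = -4423679971/ 6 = -737279995.17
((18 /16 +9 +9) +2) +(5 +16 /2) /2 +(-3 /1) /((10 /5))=209 /8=26.12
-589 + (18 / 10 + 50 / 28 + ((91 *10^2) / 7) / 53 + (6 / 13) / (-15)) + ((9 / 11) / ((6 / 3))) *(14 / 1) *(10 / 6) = -58503803 / 106106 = -551.37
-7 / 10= -0.70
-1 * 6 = -6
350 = 350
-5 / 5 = -1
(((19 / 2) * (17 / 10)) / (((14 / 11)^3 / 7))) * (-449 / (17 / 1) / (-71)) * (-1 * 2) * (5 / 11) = -1032251 / 55664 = -18.54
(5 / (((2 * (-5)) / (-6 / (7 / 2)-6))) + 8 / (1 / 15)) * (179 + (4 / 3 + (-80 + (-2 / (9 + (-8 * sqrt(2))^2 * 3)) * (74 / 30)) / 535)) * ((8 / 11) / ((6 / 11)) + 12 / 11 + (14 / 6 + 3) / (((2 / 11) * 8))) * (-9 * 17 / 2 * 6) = -62392379.26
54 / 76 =27 / 38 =0.71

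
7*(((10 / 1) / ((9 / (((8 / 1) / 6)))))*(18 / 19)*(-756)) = -7427.37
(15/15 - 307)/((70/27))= -4131/35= -118.03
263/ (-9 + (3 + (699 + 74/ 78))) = 10257/ 27064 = 0.38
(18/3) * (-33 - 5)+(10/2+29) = -194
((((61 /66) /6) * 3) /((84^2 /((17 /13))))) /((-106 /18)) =-0.00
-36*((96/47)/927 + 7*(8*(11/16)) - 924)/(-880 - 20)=-25720169/726150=-35.42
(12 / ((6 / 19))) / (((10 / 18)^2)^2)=398.91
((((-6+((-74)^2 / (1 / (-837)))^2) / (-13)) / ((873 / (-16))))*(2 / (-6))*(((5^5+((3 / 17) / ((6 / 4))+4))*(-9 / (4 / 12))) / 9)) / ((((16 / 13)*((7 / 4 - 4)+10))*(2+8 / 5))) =3725009231855509700 / 1380213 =2698865488048.23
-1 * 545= -545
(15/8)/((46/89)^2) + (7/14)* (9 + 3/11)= 2170293/186208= 11.66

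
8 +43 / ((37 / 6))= 554 / 37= 14.97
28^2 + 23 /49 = 38439 /49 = 784.47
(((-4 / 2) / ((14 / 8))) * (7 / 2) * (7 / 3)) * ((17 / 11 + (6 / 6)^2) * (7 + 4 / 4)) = -6272 / 33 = -190.06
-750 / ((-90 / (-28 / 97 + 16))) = 12700 / 97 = 130.93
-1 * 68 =-68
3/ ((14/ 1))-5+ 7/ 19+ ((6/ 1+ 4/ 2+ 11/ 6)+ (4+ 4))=5353/ 399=13.42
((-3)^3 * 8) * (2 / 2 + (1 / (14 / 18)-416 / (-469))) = -685.30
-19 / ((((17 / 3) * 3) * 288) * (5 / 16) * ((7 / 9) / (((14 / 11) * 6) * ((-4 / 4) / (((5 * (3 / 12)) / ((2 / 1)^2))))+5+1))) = 9633 / 32725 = 0.29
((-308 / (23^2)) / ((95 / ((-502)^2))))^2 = 6024434703341824 / 2525565025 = 2385380.95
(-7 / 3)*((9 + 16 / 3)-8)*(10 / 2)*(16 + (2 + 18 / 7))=-1520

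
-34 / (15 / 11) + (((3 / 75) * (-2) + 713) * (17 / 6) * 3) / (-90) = -138397 / 1500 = -92.26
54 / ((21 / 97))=1746 / 7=249.43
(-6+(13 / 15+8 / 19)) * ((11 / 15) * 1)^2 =-162503 / 64125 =-2.53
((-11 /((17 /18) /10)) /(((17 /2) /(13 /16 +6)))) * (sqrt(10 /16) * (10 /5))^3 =-269775 * sqrt(10) /2312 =-368.99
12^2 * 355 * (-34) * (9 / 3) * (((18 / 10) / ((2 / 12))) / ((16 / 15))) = -52794180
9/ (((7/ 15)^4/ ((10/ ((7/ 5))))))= 22781250/ 16807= 1355.46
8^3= 512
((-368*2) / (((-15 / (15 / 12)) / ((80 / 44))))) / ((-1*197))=-3680 / 6501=-0.57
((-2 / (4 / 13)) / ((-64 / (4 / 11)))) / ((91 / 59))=59 / 2464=0.02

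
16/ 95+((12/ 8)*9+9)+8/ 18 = 39523/ 1710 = 23.11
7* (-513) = -3591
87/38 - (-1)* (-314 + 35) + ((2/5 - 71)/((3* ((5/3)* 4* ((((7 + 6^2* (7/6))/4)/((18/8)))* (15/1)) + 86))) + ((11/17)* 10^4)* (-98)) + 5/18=-52319491526813/82471590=-634394.12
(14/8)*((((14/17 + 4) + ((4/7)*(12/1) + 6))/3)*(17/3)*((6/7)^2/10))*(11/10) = 5786/1225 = 4.72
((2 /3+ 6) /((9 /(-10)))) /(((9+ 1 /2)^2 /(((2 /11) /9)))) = -1600 /964953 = -0.00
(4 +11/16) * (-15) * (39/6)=-14625/32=-457.03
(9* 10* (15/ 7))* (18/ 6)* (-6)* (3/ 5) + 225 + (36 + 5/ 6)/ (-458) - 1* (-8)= -35585399/ 19236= -1849.94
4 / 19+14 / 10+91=92.61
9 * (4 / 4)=9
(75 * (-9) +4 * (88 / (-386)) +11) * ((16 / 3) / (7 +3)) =-342208 / 965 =-354.62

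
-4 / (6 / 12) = -8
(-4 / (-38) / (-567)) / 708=-1 / 3813642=-0.00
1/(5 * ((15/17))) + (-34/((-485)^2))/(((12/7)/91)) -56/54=-10390907/12702150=-0.82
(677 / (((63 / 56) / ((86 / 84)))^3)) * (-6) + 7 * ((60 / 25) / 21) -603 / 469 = -34454258273 / 11252115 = -3062.03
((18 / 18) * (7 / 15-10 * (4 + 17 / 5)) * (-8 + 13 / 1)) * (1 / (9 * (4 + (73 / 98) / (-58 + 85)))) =-108094 / 10657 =-10.14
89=89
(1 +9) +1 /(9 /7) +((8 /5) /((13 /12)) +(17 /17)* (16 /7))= 59543 /4095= 14.54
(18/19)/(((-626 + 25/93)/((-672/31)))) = 36288/1105667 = 0.03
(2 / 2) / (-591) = -1 / 591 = -0.00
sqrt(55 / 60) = sqrt(33) / 6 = 0.96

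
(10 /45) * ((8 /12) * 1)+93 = 2515 /27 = 93.15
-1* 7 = -7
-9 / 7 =-1.29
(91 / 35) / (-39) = -1 / 15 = -0.07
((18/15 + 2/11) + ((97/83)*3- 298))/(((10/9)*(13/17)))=-204722721/593450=-344.97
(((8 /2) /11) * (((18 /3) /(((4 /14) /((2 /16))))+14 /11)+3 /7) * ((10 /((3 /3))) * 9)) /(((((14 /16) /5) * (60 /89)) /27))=192119850 /5929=32403.42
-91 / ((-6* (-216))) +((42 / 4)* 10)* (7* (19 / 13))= 18097457 / 16848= 1074.16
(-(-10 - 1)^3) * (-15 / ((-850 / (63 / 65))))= 22.77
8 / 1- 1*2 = 6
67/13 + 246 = 3265/13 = 251.15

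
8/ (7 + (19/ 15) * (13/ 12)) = 0.96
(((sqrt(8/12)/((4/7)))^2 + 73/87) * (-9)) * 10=-30075/116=-259.27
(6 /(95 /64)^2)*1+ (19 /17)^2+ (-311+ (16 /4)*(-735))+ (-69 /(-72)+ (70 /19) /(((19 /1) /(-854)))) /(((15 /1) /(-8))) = -74159638309 /23474025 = -3159.22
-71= -71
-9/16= -0.56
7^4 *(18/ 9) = 4802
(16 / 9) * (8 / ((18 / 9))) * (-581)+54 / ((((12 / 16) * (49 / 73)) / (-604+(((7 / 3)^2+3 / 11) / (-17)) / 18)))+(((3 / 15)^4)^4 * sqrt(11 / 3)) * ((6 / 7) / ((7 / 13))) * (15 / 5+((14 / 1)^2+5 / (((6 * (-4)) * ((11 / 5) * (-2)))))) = -68921.80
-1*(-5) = 5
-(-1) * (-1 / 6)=-1 / 6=-0.17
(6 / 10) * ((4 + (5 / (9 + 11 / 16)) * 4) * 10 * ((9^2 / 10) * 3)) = 137052 / 155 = 884.21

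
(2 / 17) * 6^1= 12 / 17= 0.71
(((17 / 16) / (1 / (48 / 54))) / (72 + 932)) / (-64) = -17 / 1156608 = -0.00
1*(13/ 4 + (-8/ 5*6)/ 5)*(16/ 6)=266/ 75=3.55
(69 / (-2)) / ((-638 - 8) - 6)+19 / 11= 25535 / 14344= 1.78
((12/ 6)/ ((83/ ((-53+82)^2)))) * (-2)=-40.53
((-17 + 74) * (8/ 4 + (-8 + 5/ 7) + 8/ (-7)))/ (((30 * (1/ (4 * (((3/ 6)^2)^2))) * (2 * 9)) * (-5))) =19/ 560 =0.03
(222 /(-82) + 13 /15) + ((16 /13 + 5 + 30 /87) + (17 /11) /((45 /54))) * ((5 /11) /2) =4224497 /56108910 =0.08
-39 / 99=-13 / 33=-0.39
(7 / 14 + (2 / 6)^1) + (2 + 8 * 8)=401 / 6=66.83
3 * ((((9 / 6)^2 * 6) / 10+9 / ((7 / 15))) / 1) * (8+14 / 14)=78003 / 140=557.16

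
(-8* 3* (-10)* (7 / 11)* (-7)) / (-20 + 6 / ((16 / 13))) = 94080 / 1331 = 70.68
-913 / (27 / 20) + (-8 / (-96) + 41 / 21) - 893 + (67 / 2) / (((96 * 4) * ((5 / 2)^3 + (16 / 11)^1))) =-527651035 / 336672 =-1567.26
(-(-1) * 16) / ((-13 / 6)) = -96 / 13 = -7.38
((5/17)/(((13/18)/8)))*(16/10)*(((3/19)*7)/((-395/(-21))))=508032/1658605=0.31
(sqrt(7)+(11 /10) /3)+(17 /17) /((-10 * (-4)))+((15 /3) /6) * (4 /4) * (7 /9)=1123 /1080+sqrt(7)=3.69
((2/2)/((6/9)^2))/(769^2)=9/2365444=0.00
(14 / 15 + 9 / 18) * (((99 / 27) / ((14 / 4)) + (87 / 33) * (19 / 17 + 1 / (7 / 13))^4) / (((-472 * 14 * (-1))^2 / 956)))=7056133894266323 / 1083610293354832320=0.01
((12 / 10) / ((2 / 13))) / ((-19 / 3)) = -117 / 95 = -1.23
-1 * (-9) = 9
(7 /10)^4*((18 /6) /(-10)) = -7203 /100000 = -0.07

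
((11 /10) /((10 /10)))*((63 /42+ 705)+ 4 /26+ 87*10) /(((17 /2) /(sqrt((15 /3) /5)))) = 450923 /2210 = 204.04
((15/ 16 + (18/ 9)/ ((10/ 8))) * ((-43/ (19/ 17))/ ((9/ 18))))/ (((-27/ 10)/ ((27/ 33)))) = 148393/ 2508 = 59.17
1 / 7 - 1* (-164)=1149 / 7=164.14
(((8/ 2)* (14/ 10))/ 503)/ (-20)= -0.00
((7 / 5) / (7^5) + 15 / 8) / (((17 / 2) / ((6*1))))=540249 / 408170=1.32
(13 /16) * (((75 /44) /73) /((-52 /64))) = -75 /3212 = -0.02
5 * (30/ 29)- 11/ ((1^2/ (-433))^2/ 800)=-47847192650/ 29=-1649903194.83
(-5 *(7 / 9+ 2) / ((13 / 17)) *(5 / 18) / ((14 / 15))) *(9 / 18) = -53125 / 19656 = -2.70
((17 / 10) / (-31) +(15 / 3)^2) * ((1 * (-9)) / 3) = -23199 / 310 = -74.84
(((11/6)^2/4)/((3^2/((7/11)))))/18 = 77/23328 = 0.00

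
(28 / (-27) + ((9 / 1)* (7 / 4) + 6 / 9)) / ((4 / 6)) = 1661 / 72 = 23.07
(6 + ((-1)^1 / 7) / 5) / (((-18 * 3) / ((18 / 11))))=-19 / 105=-0.18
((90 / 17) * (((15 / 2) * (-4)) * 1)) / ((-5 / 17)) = 540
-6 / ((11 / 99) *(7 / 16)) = -864 / 7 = -123.43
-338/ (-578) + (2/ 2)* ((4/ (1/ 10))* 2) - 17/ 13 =297844/ 3757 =79.28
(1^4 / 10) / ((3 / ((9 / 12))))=1 / 40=0.02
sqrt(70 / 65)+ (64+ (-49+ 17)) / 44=8 / 11+ sqrt(182) / 13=1.77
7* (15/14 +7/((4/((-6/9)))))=-2/3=-0.67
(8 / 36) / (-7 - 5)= -1 / 54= -0.02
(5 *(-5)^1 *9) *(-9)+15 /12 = 2026.25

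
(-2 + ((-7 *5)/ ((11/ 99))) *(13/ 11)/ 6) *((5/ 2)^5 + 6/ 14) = -30957139/ 4928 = -6281.89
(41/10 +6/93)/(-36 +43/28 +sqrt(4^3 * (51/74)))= -129066434/1028450947-2024288 * sqrt(3774)/5142254735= -0.15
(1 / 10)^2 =1 / 100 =0.01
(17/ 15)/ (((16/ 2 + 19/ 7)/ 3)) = 119/ 375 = 0.32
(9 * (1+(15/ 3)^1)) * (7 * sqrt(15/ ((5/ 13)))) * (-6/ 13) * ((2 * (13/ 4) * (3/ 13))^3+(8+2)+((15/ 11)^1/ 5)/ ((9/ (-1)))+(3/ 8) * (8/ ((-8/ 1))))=-323568 * sqrt(39)/ 143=-14130.64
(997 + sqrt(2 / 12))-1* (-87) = sqrt(6) / 6 + 1084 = 1084.41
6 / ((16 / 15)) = 45 / 8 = 5.62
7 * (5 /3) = 35 /3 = 11.67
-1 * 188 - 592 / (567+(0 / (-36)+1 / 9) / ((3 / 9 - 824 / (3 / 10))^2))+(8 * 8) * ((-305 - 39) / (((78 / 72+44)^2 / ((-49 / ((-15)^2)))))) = -6571830521893446206 / 35202752034828275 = -186.69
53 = 53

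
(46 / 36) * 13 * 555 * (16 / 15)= 88504 / 9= 9833.78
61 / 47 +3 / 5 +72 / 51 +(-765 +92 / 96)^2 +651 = 1344806693147 / 2301120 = 584413.98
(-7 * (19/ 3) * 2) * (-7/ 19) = 98/ 3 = 32.67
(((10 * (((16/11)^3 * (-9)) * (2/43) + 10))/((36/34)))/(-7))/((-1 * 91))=3260090/25239753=0.13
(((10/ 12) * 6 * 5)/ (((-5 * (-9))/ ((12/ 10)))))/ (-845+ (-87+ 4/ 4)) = -2/ 2793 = -0.00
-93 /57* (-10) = 310 /19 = 16.32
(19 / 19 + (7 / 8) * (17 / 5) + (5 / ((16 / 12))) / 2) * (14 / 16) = 819 / 160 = 5.12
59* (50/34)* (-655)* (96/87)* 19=-1191488.84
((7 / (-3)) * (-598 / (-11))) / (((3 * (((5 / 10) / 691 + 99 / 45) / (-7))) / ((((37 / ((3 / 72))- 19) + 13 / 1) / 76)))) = 4960682090 / 3178263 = 1560.82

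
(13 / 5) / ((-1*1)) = -2.60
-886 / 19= -46.63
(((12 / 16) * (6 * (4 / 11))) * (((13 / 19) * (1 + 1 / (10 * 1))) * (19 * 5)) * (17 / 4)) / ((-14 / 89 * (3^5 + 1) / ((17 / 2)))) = -3009357 / 27328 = -110.12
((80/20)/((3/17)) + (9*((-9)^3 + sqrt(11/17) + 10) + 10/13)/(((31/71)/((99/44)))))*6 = -161135005/806 + 17253*sqrt(187)/1054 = -199695.52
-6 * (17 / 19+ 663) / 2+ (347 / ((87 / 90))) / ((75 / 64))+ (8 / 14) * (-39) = -32932082 / 19285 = -1707.65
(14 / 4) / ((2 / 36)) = 63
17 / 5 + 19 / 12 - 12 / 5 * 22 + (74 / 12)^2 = -881 / 90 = -9.79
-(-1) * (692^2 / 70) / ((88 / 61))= 1825669 / 385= 4742.00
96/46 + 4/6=2.75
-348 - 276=-624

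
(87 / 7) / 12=29 / 28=1.04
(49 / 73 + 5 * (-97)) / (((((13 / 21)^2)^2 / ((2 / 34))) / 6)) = -41256421416 / 35444201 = -1163.98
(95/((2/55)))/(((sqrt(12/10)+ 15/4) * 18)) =130625/3087 - 20900 * sqrt(30)/9261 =29.95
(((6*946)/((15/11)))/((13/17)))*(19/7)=6722276/455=14774.23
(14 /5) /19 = 14 /95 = 0.15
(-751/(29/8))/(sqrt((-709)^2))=-6008/20561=-0.29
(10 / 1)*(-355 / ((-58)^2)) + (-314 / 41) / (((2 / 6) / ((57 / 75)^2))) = -617468659 / 43101250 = -14.33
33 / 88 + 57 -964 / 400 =10993 / 200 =54.96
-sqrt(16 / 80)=-sqrt(5) / 5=-0.45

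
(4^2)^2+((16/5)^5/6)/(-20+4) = 2367232/9375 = 252.50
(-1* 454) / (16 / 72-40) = 2043 / 179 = 11.41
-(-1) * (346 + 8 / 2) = 350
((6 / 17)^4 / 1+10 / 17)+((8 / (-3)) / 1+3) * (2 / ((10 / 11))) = 1675121 / 1252815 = 1.34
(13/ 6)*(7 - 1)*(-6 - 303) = -4017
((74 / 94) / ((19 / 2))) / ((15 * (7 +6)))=74 / 174135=0.00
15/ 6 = 5/ 2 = 2.50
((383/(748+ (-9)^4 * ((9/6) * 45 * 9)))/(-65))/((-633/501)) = 127922/109351217365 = 0.00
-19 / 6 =-3.17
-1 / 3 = -0.33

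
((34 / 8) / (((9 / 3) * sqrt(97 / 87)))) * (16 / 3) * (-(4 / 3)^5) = -69632 * sqrt(8439) / 212139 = -30.15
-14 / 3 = -4.67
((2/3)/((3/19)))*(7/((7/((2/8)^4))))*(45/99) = 95/12672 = 0.01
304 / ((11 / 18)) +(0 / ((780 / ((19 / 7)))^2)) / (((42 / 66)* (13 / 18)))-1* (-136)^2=-197984 / 11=-17998.55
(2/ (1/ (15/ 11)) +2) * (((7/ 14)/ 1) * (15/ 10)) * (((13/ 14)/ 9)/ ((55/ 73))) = 12337/ 25410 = 0.49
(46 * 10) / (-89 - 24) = -460 / 113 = -4.07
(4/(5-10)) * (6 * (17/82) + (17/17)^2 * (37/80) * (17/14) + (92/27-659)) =810591377/1549800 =523.03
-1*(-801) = 801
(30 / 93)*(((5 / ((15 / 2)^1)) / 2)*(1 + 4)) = 50 / 93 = 0.54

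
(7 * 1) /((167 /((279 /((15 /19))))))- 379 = -304096 /835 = -364.19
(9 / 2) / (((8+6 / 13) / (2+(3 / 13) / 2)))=9 / 8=1.12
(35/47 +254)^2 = 64894.85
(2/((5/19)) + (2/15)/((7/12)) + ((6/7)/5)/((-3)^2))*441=17304/5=3460.80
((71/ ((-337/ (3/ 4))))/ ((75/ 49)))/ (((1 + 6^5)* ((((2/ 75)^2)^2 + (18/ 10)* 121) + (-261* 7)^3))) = 629015625/ 288977900347265989162952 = 0.00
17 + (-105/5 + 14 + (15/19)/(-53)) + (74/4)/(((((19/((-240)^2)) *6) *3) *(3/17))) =53369365/3021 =17666.13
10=10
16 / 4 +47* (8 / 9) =412 / 9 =45.78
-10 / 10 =-1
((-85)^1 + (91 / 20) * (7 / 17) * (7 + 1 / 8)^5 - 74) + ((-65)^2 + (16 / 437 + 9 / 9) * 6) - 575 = 184519222794233 / 4868669440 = 37899.31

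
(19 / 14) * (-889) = -2413 / 2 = -1206.50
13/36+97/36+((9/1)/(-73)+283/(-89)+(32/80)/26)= -1764479/7601490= -0.23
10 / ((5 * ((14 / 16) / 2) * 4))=8 / 7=1.14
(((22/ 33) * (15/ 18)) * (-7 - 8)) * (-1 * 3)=25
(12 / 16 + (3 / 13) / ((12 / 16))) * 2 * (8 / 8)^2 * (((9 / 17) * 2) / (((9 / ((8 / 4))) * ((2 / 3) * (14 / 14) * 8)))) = 165 / 1768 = 0.09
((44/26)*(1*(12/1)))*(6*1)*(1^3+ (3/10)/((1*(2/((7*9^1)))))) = 82764/65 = 1273.29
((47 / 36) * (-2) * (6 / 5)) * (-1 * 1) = 47 / 15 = 3.13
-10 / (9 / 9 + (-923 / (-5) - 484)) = 25 / 746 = 0.03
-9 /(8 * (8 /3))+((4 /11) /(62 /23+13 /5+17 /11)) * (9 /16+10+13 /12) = 163793 /830784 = 0.20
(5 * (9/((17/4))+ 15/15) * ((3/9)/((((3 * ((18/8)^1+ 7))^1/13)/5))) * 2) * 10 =243.42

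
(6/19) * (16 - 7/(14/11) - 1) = 3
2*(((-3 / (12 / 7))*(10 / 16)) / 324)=-35 / 5184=-0.01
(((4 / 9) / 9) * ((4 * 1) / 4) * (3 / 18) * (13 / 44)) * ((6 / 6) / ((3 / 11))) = 13 / 1458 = 0.01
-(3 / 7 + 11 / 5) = -92 / 35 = -2.63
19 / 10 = 1.90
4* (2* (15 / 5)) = 24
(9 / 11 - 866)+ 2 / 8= -38057 / 44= -864.93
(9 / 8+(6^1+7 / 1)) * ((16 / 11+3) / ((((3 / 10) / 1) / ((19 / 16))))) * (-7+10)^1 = 526015 / 704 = 747.18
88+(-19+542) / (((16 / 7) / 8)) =3837 / 2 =1918.50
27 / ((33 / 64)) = 576 / 11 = 52.36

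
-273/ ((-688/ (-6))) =-819/ 344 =-2.38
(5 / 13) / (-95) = -1 / 247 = -0.00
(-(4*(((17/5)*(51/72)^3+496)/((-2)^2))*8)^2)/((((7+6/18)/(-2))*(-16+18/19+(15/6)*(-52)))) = -22440776634817939/754359091200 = -29748.14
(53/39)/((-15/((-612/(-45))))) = -3604/2925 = -1.23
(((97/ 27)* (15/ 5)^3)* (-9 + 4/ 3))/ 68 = -2231/ 204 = -10.94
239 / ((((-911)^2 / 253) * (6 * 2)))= 60467 / 9959052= 0.01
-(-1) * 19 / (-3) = -19 / 3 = -6.33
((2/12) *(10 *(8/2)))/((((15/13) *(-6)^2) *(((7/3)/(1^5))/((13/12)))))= 169/2268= 0.07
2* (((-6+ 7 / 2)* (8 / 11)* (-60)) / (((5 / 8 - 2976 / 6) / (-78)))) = 499200 / 14531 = 34.35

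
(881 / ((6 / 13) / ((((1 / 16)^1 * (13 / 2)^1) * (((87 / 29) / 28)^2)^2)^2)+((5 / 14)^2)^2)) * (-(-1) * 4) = 650469417264576 / 29723937934422213623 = 0.00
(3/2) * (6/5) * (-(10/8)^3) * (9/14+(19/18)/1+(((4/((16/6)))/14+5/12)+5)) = -1625/64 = -25.39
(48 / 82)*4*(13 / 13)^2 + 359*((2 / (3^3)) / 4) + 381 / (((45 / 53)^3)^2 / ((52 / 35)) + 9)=131605453990389457 / 2623233990090762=50.17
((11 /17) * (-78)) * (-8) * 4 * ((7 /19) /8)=24024 /323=74.38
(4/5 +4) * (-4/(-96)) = 1/5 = 0.20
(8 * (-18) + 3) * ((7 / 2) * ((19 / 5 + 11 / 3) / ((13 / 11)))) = -202664 / 65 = -3117.91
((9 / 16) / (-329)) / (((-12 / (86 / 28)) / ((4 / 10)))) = 129 / 736960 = 0.00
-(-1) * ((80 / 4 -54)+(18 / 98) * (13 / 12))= -6625 / 196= -33.80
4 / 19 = 0.21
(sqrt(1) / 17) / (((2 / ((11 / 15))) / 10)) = 11 / 51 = 0.22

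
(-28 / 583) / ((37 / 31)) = -868 / 21571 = -0.04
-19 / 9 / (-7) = 19 / 63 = 0.30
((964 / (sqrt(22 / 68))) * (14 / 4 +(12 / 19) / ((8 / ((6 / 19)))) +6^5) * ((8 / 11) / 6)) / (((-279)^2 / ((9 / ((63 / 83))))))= 898825523608 * sqrt(374) / 71403627141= 243.44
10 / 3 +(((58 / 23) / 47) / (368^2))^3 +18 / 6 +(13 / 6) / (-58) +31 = 1272492548945743500004581491 / 34118761617468120656510976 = 37.30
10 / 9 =1.11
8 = 8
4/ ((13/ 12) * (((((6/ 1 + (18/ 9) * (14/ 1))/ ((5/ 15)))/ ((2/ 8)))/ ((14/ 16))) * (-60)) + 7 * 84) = -7/ 52011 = -0.00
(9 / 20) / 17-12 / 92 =-813 / 7820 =-0.10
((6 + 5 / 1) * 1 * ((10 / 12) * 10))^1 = 275 / 3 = 91.67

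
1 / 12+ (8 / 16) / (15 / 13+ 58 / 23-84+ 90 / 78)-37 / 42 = -799291 / 994224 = -0.80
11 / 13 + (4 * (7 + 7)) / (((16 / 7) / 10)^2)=111563 / 104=1072.72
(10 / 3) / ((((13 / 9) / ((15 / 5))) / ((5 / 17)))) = 450 / 221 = 2.04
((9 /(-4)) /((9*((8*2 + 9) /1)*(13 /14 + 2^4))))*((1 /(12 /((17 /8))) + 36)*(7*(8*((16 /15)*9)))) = -11.49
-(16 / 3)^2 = -256 / 9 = -28.44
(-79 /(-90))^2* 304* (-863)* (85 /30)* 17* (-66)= 1301275036732 /2025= 642604956.41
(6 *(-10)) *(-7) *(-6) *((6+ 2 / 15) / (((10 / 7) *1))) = -54096 / 5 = -10819.20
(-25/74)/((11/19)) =-475/814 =-0.58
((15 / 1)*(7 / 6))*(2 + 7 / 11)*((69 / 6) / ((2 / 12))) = 70035 / 22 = 3183.41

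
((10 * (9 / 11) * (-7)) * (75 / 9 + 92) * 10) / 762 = -105350 / 1397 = -75.41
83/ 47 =1.77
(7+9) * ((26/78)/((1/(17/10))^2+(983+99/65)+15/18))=601120/111098521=0.01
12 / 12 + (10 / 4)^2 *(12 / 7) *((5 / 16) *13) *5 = 24487 / 112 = 218.63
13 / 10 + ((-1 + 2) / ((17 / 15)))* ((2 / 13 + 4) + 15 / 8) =58517 / 8840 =6.62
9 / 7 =1.29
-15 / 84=-5 / 28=-0.18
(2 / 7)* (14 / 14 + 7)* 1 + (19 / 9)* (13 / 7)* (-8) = -1832 / 63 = -29.08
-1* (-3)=3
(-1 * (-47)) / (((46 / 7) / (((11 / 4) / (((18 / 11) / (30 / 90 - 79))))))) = -2348731 / 2484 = -945.54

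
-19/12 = -1.58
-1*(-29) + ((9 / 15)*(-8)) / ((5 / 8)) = 533 / 25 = 21.32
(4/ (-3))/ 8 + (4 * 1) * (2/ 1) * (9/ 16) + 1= 5.33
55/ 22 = 5/ 2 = 2.50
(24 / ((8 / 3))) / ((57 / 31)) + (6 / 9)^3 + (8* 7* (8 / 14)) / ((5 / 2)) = 46147 / 2565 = 17.99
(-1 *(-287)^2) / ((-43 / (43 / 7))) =11767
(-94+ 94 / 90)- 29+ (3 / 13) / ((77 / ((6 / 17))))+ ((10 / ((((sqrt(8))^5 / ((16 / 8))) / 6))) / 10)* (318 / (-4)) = -93388486 / 765765- 477* sqrt(2) / 128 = -127.22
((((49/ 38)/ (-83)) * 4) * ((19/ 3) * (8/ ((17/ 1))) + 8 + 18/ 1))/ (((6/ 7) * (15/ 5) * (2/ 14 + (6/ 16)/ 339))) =-3208004912/ 659420973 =-4.86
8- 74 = -66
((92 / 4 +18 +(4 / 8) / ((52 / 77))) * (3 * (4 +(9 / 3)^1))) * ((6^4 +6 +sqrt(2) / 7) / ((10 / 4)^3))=13023 * sqrt(2) / 1625 +118691622 / 1625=73052.33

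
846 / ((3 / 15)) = 4230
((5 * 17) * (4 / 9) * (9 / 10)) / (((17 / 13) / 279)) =7254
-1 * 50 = -50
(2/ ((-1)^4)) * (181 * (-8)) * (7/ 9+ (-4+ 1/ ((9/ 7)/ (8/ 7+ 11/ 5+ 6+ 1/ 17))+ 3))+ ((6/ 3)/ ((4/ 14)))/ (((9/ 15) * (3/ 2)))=-15701954/ 765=-20525.43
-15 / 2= -7.50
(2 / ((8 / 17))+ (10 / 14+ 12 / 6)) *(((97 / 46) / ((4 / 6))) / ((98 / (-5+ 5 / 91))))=-982125 / 883568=-1.11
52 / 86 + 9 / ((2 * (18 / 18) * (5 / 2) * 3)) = 259 / 215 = 1.20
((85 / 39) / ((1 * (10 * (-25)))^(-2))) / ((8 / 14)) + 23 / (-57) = 176640326 / 741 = 238381.01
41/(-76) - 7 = -573/76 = -7.54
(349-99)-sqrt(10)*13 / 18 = 250-13*sqrt(10) / 18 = 247.72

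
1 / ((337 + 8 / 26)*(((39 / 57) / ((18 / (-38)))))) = -9 / 4385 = -0.00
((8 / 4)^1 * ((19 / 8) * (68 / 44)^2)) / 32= 5491 / 15488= 0.35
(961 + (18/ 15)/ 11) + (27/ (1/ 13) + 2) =72276/ 55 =1314.11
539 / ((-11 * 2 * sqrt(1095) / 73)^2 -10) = 39347 / 6530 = 6.03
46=46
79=79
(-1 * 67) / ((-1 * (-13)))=-67 / 13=-5.15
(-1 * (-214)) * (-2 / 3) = -428 / 3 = -142.67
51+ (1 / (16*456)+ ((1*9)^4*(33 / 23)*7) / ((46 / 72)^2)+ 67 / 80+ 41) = 71695438731019 / 443852160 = 161530.00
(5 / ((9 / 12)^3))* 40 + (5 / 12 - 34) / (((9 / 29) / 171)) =-1947277 / 108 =-18030.34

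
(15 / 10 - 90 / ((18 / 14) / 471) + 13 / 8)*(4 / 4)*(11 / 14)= -2901085 / 112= -25902.54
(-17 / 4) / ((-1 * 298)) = 17 / 1192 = 0.01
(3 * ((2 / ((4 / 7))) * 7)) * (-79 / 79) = -147 / 2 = -73.50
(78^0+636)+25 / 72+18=47185 / 72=655.35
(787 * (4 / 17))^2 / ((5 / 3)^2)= 89189136 / 7225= 12344.52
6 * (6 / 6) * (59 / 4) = 177 / 2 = 88.50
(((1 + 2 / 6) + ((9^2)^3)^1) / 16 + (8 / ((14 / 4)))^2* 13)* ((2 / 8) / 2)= 78281767 / 18816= 4160.38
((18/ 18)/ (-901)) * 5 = -5/ 901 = -0.01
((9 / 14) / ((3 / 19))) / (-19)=-3 / 14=-0.21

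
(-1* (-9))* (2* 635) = 11430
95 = 95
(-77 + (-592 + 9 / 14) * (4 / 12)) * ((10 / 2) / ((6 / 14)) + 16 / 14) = -3096997 / 882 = -3511.33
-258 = -258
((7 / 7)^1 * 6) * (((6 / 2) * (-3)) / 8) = -6.75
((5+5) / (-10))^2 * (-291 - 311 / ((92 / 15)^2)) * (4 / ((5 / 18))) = -22796991 / 5290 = -4309.45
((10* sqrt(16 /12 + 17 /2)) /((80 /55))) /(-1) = -55* sqrt(354) /48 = -21.56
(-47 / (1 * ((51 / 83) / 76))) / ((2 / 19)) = -2816522 / 51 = -55225.92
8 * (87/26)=348/13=26.77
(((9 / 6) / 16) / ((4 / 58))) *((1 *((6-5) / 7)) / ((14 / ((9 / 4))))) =783 / 25088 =0.03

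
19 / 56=0.34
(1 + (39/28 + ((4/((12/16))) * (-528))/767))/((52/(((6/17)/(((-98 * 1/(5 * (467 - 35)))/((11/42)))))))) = 40776615/813972614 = 0.05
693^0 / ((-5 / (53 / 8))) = -53 / 40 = -1.32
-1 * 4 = -4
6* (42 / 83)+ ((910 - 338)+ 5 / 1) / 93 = 71327 / 7719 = 9.24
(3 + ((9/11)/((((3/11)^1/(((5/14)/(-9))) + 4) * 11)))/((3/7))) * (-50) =-127725/869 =-146.98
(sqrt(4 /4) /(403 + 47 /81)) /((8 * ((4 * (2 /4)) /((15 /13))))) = 243 /1359904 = 0.00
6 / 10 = 3 / 5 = 0.60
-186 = -186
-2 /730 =-1 /365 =-0.00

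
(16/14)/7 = 8/49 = 0.16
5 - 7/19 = 88/19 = 4.63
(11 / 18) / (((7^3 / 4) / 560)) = 1760 / 441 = 3.99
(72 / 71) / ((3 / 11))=264 / 71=3.72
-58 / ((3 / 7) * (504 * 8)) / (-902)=0.00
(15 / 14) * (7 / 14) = 15 / 28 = 0.54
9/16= 0.56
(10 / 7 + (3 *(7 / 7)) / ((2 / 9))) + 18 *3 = 965 / 14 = 68.93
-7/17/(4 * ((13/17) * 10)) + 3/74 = 521/19240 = 0.03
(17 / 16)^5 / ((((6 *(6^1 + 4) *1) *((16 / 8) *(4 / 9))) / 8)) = 4259571 / 20971520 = 0.20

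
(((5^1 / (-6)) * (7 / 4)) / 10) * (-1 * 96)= 14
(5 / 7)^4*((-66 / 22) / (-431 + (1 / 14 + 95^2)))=-3750 / 41268731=-0.00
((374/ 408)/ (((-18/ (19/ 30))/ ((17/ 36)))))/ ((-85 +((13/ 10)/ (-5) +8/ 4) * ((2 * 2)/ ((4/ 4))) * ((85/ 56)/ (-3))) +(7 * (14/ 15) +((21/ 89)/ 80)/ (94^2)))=4889663471/ 26321586624117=0.00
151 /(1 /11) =1661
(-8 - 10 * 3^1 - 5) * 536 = -23048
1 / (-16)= -1 / 16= -0.06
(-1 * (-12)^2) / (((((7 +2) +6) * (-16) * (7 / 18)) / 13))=20.06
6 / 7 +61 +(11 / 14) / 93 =11507 / 186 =61.87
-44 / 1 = -44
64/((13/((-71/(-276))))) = 1136/897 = 1.27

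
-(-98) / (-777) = -14 / 111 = -0.13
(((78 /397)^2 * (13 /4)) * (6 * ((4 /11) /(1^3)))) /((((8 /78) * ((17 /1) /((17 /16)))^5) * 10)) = 2313441 /9089575813120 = 0.00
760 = 760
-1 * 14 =-14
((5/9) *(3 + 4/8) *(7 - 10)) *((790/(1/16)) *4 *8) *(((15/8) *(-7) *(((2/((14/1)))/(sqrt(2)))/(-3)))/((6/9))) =-1106000 *sqrt(2) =-1564120.20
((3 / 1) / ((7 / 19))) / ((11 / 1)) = 57 / 77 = 0.74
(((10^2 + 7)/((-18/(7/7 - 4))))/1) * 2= 35.67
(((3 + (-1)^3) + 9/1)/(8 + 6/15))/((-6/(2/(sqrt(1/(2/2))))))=-55/126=-0.44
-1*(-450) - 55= 395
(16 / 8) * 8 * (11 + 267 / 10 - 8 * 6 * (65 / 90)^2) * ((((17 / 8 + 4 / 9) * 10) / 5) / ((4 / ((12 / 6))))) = 126503 / 243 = 520.59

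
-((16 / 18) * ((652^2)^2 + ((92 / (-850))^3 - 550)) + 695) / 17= -110980623559775455687 / 11745140625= -9449067244.33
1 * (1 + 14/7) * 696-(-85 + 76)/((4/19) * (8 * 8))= 534699/256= 2088.67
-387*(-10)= 3870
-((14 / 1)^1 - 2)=-12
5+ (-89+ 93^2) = 8565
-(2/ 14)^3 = -1/ 343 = -0.00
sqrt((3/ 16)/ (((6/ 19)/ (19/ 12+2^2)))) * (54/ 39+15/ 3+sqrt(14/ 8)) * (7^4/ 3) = 2401 * sqrt(53466)/ 288+199283 * sqrt(7638)/ 1872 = 11231.36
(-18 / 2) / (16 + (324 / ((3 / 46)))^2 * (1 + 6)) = -9 / 172767184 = -0.00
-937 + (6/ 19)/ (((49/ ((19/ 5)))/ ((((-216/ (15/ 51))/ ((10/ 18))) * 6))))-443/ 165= -1133.93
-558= -558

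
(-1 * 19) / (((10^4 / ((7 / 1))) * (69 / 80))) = -0.02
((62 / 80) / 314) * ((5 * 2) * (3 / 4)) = 93 / 5024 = 0.02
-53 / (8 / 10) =-265 / 4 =-66.25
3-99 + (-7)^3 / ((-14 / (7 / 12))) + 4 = -1865 / 24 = -77.71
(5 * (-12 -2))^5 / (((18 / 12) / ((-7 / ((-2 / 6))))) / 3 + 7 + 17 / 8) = -282357600000 / 1537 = -183706961.61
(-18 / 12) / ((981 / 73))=-73 / 654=-0.11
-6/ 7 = -0.86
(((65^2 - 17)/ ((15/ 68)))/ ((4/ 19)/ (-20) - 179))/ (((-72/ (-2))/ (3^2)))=-679592/ 25509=-26.64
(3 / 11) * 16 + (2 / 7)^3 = 4.39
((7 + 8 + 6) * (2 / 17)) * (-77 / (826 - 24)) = -1617 / 6817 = -0.24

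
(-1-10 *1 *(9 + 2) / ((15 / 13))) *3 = -289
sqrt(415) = 20.37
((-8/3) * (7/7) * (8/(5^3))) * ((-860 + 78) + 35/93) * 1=4652224/34875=133.40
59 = 59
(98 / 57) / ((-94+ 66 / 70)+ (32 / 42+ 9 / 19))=-1715 / 91592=-0.02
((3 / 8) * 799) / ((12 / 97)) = 77503 / 32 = 2421.97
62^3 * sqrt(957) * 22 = 5243216 * sqrt(957) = 162201071.27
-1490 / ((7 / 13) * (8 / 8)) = -19370 / 7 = -2767.14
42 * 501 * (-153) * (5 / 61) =-16097130 / 61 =-263887.38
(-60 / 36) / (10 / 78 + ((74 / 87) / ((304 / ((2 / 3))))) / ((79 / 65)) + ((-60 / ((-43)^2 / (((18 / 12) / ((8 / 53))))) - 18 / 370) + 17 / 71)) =206148552545325 / 240423255208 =857.44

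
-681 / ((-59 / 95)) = 64695 / 59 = 1096.53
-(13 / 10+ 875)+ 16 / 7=-61181 / 70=-874.01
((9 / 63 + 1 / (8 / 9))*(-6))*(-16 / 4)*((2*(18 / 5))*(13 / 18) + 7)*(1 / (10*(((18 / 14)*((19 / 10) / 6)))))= 8662 / 95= 91.18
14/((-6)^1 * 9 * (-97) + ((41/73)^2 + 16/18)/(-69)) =0.00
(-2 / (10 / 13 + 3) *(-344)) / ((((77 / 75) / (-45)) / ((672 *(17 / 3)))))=-30466018.55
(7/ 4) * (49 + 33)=287/ 2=143.50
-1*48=-48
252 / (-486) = -14 / 27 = -0.52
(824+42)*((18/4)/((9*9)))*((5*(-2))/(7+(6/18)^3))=-1299/19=-68.37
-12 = -12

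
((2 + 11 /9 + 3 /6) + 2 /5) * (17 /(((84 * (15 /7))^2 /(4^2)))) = 6307 /182250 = 0.03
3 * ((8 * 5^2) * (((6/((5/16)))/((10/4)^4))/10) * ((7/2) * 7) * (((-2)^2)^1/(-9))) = -200704/625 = -321.13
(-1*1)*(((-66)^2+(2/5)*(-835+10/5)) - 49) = -19869/5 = -3973.80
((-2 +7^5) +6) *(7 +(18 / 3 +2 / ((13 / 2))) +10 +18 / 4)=12154353 / 26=467475.12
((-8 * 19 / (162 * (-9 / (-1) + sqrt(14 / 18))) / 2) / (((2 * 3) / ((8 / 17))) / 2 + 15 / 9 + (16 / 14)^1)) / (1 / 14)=-2352 / 29317 + 784 * sqrt(7) / 263853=-0.07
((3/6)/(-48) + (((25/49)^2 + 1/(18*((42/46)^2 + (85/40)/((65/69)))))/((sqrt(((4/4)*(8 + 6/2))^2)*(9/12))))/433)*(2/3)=-86814187859159/12595441016488176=-0.01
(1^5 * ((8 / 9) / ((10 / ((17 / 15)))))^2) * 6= 9248 / 151875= 0.06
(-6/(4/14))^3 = -9261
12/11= 1.09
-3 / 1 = -3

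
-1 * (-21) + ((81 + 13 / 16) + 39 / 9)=5143 / 48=107.15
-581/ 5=-116.20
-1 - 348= -349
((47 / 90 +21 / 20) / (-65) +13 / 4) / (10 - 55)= -18871 / 263250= -0.07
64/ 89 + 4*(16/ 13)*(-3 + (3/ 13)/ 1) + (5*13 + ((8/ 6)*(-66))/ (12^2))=13936199/ 270738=51.47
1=1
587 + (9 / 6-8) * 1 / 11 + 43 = 13847 / 22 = 629.41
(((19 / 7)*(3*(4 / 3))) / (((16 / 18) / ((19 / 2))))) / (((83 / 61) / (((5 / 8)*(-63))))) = -8918505 / 2656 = -3357.87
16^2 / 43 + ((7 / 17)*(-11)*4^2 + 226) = 116582 / 731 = 159.48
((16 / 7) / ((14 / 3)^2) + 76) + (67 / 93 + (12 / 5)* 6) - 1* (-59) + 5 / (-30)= 47867231 / 318990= 150.06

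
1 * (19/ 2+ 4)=27/ 2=13.50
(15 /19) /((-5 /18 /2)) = -108 /19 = -5.68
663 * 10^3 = 663000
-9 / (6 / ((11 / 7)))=-33 / 14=-2.36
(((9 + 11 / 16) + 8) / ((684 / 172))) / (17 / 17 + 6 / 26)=158197 / 43776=3.61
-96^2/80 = -576/5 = -115.20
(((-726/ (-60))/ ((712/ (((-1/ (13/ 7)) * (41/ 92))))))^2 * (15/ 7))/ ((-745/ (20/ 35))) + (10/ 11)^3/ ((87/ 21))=18908043737016502763/ 104261670029992217600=0.18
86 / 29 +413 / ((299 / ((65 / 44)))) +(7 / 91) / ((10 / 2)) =9578953 / 1907620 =5.02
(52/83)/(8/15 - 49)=-0.01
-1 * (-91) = 91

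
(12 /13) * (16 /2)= 96 /13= 7.38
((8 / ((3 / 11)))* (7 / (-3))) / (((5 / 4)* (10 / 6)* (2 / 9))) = -3696 / 25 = -147.84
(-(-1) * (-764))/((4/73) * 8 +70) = -10.85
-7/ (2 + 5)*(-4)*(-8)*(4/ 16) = -8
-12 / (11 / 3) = -36 / 11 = -3.27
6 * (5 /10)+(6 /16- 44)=-325 /8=-40.62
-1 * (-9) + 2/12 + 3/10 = 142/15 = 9.47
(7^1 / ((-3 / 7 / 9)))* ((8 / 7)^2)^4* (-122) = 6140461056 / 117649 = 52193.06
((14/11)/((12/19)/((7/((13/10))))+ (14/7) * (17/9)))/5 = 8379/128216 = 0.07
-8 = -8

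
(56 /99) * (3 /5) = 56 /165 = 0.34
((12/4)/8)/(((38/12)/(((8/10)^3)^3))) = 589824/37109375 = 0.02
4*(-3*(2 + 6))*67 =-6432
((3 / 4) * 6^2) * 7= 189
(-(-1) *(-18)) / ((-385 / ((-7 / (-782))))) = 9 / 21505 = 0.00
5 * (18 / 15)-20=-14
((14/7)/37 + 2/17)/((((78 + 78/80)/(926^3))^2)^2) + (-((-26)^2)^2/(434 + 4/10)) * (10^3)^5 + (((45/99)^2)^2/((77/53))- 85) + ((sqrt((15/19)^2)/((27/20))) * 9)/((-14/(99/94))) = 741691490139660471235446149863346635459651556078545705/422743447196721980701078707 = 1754471879003525483657064000.00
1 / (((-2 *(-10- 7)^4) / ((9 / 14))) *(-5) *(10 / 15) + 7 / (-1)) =27 / 23385691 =0.00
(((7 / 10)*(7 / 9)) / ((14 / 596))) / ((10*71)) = 1043 / 31950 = 0.03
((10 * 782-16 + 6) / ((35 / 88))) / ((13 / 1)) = 1510.51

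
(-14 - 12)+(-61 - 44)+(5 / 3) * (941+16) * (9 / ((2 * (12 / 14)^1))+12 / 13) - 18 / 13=505111 / 52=9713.67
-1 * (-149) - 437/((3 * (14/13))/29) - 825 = -193141/42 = -4598.60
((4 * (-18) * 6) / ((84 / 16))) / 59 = -1.39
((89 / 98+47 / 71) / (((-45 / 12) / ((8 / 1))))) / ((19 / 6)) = -1.06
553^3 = 169112377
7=7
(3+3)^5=7776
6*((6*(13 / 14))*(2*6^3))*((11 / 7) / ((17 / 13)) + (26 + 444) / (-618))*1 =546616512 / 85799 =6370.90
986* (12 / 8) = 1479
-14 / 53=-0.26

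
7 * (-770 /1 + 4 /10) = -5387.20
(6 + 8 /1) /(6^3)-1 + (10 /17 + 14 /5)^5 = 213538268392519 /479201737500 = 445.61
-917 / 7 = -131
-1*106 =-106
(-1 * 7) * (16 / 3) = -112 / 3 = -37.33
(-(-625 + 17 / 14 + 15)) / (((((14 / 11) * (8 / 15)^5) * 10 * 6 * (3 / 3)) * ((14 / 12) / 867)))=12344984870625 / 89915392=137295.57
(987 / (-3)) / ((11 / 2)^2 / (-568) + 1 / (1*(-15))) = 11212320 / 4087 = 2743.41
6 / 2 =3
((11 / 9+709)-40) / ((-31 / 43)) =-259376 / 279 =-929.66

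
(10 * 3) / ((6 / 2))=10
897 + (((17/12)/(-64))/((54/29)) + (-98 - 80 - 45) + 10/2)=28158995/41472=678.99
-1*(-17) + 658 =675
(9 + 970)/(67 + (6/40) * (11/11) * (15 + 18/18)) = 4895/347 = 14.11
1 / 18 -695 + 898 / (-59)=-710.16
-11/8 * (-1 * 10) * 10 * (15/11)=375/2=187.50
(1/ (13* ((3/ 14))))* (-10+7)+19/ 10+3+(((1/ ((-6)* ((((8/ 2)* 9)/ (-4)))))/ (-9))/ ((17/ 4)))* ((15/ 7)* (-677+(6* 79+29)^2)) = -323241017/ 1253070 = -257.96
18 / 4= 9 / 2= 4.50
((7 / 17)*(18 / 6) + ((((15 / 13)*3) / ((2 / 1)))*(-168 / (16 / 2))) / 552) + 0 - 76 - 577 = -53012075 / 81328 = -651.83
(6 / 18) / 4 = 1 / 12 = 0.08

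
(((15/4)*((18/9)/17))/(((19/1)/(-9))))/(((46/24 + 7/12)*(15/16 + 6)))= -0.01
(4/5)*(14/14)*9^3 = 2916/5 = 583.20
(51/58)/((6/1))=0.15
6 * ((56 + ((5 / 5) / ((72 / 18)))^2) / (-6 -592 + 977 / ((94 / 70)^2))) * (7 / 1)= -41610933 / 993256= -41.89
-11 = -11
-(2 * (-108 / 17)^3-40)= 2715944 / 4913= 552.81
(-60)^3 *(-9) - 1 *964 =1943036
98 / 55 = 1.78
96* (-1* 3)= -288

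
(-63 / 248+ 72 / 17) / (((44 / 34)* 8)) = 16785 / 43648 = 0.38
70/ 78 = 35/ 39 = 0.90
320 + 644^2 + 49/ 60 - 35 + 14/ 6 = 8300483/ 20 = 415024.15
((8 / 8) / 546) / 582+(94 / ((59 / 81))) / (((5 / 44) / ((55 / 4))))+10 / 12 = 15615.99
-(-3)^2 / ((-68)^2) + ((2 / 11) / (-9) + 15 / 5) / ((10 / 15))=681743 / 152592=4.47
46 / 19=2.42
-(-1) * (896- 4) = 892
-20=-20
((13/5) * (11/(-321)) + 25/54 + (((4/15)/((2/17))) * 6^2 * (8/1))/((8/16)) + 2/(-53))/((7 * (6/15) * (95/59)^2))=278425727729/1547706636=179.90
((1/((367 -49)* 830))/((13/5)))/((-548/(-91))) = 7/28927824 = 0.00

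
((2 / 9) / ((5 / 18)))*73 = 292 / 5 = 58.40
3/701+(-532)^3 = -105548706365/701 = -150568768.00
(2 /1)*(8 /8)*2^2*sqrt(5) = 8*sqrt(5) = 17.89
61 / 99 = 0.62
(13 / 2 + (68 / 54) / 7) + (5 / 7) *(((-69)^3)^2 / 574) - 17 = 7284475448174 / 54243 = 134293373.30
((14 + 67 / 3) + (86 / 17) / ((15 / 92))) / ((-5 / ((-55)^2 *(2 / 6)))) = -2078417 / 153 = -13584.42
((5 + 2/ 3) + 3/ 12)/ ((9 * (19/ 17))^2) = 20519/ 350892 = 0.06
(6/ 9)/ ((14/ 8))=8/ 21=0.38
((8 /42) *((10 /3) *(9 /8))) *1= 5 /7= 0.71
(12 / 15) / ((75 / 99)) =1.06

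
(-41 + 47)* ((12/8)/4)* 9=81/4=20.25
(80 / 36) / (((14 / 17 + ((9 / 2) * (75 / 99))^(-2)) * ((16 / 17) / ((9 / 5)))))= 1625625 / 347912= 4.67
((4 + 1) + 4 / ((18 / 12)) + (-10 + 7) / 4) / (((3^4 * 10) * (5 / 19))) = 0.03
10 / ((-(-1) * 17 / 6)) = 60 / 17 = 3.53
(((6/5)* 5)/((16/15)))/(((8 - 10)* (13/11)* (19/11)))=-5445/3952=-1.38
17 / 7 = 2.43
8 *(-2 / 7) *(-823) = 13168 / 7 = 1881.14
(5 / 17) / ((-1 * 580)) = -1 / 1972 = -0.00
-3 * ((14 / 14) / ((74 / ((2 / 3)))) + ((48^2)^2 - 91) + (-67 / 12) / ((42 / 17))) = -98989602625 / 6216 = -15924968.25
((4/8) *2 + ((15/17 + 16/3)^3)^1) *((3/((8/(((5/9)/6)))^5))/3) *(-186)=-193675309375/20790169462996992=-0.00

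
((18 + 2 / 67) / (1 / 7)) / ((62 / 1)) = 4228 / 2077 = 2.04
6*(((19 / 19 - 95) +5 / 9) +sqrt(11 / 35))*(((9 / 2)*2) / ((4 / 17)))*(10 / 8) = -214455 / 8 +459*sqrt(385) / 56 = -26646.05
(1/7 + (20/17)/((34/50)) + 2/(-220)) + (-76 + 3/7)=-16402143/222530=-73.71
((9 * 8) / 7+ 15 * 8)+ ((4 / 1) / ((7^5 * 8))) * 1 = 4379425 / 33614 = 130.29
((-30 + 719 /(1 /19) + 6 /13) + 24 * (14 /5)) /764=890413 /49660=17.93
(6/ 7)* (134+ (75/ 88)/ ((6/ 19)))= 10311/ 88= 117.17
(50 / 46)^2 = 1.18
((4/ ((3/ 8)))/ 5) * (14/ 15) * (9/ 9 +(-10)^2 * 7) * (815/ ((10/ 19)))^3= 1166083529227288/ 225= 5182593463232.39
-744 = -744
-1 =-1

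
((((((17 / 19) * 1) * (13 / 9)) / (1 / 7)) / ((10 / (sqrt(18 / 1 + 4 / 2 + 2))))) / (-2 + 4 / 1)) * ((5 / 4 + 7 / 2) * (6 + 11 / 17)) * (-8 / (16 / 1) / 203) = -1469 * sqrt(22) / 41760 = -0.16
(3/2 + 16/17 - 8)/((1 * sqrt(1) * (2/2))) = -189/34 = -5.56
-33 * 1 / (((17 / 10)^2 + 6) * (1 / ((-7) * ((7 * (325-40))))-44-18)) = 6583500 / 109960537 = 0.06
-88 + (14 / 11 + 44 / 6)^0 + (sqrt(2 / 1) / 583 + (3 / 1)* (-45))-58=-280 + sqrt(2) / 583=-280.00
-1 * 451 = -451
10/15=2/3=0.67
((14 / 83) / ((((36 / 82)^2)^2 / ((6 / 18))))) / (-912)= -19780327 / 11919394944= -0.00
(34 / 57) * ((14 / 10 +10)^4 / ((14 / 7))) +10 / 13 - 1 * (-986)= 48945153 / 8125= 6024.02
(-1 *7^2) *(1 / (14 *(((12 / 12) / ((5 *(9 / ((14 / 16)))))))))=-180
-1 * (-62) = 62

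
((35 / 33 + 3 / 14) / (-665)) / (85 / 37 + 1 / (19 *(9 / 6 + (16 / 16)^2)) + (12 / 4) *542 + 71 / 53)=-1155029 / 981833124888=-0.00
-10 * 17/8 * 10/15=-14.17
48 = 48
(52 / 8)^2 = 42.25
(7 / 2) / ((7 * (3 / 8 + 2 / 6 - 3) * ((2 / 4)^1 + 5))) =-0.04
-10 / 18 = -5 / 9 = -0.56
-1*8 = -8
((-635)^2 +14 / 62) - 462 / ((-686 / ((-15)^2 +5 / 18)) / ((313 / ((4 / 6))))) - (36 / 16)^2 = 11531072109 / 24304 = 474451.62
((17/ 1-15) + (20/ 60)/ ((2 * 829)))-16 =-69635/ 4974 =-14.00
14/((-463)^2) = 14/214369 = 0.00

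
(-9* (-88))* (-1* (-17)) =13464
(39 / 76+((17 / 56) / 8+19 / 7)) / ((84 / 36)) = 83385 / 59584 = 1.40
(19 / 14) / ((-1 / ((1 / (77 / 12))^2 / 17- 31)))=59364341 / 1411102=42.07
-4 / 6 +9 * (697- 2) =18763 / 3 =6254.33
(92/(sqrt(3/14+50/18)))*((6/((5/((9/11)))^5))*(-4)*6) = -2346843456*sqrt(5278)/189738209375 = -0.90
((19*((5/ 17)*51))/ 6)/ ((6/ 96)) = 760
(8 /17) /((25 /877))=7016 /425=16.51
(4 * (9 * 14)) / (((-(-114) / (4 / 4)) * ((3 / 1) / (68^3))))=463373.47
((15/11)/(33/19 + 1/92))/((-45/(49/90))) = -42826/4536675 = -0.01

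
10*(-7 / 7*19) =-190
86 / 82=43 / 41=1.05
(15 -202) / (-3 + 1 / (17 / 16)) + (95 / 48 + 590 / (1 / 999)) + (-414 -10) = 989652397 / 1680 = 589078.81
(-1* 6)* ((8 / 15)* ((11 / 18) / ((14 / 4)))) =-176 / 315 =-0.56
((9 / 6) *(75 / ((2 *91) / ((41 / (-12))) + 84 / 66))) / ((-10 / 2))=4059 / 9380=0.43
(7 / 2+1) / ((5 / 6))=27 / 5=5.40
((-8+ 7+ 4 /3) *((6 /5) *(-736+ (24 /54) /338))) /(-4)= 559727 /7605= 73.60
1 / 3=0.33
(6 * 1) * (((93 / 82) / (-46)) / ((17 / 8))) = -1116 / 16031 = -0.07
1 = 1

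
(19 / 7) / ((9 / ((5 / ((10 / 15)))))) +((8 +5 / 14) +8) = 391 / 21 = 18.62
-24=-24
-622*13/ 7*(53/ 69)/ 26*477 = -2620797/ 161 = -16278.24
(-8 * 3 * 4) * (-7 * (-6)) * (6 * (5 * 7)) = -846720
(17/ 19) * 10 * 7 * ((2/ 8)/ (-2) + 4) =18445/ 76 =242.70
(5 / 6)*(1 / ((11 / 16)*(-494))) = -20 / 8151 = -0.00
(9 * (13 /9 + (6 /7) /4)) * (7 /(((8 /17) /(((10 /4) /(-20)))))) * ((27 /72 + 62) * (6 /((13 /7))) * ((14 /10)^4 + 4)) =-14036421399 /320000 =-43863.82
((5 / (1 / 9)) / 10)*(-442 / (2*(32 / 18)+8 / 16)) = -35802 / 73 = -490.44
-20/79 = -0.25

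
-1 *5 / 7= -5 / 7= -0.71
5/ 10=0.50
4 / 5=0.80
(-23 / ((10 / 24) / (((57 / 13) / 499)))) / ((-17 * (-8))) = -3933 / 1102790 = -0.00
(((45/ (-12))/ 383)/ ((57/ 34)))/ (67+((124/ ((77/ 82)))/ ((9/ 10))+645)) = -58905/ 8661027184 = -0.00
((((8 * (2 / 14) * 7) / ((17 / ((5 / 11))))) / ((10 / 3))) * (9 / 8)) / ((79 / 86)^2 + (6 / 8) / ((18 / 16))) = 299538 / 6267305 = 0.05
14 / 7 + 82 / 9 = 100 / 9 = 11.11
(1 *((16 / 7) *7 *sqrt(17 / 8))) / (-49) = -4 *sqrt(34) / 49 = -0.48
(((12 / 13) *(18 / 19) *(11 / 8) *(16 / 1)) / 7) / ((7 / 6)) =28512 / 12103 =2.36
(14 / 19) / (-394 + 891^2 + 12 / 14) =98 / 105533885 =0.00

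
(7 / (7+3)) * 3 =21 / 10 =2.10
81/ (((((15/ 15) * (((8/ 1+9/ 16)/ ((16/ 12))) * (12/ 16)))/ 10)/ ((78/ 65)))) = 27648/ 137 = 201.81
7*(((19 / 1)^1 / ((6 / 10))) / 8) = 27.71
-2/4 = -1/2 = -0.50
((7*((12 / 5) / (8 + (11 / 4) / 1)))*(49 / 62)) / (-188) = -2058 / 313255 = -0.01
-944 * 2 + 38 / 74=-69837 / 37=-1887.49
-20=-20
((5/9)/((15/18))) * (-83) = -166/3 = -55.33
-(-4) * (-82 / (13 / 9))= -227.08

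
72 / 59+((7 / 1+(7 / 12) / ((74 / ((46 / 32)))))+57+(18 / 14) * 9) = 450673213 / 5867904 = 76.80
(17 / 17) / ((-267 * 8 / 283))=-283 / 2136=-0.13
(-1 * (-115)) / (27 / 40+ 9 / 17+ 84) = 78200 / 57939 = 1.35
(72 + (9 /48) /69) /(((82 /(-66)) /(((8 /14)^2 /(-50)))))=874401 /2310350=0.38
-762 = -762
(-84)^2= 7056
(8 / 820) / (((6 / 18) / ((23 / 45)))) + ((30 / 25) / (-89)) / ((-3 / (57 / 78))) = 64907 / 3557775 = 0.02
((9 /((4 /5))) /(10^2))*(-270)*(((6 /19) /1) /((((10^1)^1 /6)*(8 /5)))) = -2187 /608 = -3.60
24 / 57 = 8 / 19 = 0.42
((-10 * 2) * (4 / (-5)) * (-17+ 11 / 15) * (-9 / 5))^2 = 137170944 / 625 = 219473.51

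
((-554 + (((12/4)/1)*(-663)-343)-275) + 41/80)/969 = -252839/77520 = -3.26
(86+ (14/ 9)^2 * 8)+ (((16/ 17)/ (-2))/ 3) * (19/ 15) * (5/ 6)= 144850/ 1377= 105.19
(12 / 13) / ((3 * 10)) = 2 / 65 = 0.03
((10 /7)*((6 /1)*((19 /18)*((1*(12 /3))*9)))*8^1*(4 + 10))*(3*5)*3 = 1641600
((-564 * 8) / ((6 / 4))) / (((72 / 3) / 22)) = -8272 / 3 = -2757.33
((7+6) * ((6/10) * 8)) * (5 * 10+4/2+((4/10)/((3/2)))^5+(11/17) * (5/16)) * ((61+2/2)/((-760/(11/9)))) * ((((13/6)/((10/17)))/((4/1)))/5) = -32704894731223/546750000000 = -59.82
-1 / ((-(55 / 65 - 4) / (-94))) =29.80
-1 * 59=-59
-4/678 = -2/339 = -0.01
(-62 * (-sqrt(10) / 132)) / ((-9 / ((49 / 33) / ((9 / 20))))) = -15190 * sqrt(10) / 88209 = -0.54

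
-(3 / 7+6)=-45 / 7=-6.43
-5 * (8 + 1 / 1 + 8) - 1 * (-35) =-50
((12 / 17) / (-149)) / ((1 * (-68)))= 3 / 43061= 0.00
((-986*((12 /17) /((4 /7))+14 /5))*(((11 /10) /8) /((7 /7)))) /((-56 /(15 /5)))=46893 /1600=29.31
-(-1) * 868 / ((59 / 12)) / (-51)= -3472 / 1003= -3.46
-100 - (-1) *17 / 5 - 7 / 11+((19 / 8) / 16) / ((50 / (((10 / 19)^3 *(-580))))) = -15484899 / 158840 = -97.49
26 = 26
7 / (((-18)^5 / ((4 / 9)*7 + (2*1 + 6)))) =-0.00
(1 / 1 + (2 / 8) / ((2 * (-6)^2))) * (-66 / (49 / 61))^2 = 130119649 / 19208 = 6774.24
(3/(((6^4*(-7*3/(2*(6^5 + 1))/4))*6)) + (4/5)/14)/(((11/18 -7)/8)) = 147764/108675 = 1.36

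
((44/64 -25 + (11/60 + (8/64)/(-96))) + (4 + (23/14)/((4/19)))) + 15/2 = -4.83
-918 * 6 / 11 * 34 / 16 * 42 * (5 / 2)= -2457945 / 22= -111724.77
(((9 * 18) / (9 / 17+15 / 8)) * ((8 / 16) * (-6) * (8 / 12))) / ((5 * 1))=-14688 / 545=-26.95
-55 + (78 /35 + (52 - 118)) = -4157 /35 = -118.77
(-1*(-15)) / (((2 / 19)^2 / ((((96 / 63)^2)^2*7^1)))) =473169920 / 9261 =51092.75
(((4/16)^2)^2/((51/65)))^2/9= 4225/1534132224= 0.00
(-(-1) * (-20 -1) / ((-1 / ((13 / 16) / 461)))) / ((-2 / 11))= -3003 / 14752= -0.20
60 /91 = 0.66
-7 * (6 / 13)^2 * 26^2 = -1008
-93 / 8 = -11.62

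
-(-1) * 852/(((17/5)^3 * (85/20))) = 426000/83521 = 5.10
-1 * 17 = -17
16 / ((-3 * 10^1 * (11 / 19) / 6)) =-304 / 55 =-5.53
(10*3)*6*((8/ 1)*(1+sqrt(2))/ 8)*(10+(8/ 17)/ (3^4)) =4348.11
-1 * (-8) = 8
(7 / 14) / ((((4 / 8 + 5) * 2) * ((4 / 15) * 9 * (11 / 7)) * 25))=7 / 14520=0.00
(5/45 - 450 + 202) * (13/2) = -29003/18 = -1611.28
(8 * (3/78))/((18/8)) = 16/117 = 0.14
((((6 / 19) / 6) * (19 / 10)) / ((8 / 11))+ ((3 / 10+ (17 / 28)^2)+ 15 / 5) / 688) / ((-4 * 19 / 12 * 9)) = -0.00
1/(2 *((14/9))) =9/28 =0.32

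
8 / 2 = 4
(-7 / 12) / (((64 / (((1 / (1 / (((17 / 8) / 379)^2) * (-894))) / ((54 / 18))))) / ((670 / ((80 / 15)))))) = 677705 / 50494853873664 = 0.00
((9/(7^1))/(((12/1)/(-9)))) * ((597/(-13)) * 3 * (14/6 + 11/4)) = 983259/1456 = 675.32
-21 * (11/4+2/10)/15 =-413/100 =-4.13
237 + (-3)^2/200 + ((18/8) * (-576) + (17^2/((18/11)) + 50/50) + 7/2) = -1580119/1800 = -877.84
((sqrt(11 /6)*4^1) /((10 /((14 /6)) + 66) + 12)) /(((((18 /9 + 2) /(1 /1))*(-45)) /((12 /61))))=-7*sqrt(66) /790560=-0.00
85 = 85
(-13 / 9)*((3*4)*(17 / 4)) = -221 / 3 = -73.67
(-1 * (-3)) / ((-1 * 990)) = -1 / 330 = -0.00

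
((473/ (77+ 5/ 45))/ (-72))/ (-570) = 473/ 3164640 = 0.00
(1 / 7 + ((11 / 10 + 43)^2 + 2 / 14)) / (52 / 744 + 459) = 126625731 / 29885450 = 4.24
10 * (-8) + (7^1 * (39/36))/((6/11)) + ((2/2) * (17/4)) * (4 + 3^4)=21251/72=295.15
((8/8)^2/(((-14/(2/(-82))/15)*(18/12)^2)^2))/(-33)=-0.00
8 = 8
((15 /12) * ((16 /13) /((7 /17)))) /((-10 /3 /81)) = -8262 /91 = -90.79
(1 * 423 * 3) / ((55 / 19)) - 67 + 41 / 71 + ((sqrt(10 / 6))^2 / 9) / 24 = 941240173 / 2530440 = 371.97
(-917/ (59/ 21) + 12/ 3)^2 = 361798441/ 3481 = 103935.20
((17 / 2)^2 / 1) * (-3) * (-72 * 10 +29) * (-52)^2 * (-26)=-10529728872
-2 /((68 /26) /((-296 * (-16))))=-61568 /17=-3621.65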